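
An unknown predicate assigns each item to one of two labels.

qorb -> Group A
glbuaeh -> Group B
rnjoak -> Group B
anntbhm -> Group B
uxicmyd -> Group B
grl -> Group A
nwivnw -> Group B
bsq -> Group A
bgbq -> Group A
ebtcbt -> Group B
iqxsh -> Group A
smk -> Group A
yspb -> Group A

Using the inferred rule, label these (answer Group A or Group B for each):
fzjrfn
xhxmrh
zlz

The rule appears to be: length ≤ 5.
fzjrfn: length 6, lacks this property → Group B. xhxmrh: length 6, lacks this property → Group B. zlz: length 3, satisfies this → Group A.

Group B, Group B, Group A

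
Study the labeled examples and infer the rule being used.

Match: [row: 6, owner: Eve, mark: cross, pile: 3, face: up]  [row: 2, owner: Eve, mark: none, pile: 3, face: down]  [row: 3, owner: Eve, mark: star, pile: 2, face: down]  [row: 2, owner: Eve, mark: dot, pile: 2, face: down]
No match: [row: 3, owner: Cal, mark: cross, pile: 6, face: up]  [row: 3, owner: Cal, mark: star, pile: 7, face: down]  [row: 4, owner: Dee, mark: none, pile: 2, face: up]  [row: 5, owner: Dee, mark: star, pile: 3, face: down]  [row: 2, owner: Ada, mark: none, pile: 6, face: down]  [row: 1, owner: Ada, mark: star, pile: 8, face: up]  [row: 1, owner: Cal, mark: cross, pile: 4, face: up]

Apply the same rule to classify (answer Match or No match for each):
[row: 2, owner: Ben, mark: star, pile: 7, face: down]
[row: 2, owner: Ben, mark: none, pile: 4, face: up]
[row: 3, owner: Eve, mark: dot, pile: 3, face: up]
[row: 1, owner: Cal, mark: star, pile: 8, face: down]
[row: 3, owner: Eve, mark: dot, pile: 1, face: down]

No match, No match, Match, No match, Match

The pattern is that an item is 'Match' exactly when: owner is Eve.
[row: 2, owner: Ben, mark: star, pile: 7, face: down] → owner is Ben → No match. [row: 2, owner: Ben, mark: none, pile: 4, face: up] → owner is Ben → No match. [row: 3, owner: Eve, mark: dot, pile: 3, face: up] → owner is Eve → Match. [row: 1, owner: Cal, mark: star, pile: 8, face: down] → owner is Cal → No match. [row: 3, owner: Eve, mark: dot, pile: 1, face: down] → owner is Eve → Match.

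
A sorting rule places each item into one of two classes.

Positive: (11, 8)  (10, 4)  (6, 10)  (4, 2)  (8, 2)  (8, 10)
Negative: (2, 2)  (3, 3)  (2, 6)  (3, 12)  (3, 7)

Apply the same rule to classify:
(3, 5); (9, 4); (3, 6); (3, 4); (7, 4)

Negative, Positive, Negative, Negative, Positive

All 'Positive' examples share one property — first ≥ 4 — and every 'Negative' example lacks it.
Negative: (3, 5), since first 3.
Positive: (9, 4), since first 9.
Negative: (3, 6), since first 3.
Negative: (3, 4), since first 3.
Positive: (7, 4), since first 7.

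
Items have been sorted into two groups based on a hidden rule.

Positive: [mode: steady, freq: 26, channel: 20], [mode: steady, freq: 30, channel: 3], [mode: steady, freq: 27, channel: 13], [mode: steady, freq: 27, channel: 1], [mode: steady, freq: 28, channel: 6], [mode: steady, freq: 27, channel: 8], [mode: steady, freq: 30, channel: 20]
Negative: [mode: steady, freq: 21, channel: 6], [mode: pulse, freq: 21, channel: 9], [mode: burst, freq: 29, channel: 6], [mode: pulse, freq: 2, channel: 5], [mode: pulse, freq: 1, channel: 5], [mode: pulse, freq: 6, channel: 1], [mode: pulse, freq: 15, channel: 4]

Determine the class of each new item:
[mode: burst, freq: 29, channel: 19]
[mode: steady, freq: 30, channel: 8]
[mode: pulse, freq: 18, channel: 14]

The pattern is that an item is 'Positive' exactly when: mode is steady AND freq ≥ 26.
[mode: burst, freq: 29, channel: 19]: mode is burst, freq = 29 — fails this test, so Negative.
[mode: steady, freq: 30, channel: 8]: mode is steady, freq = 30 — matches, so Positive.
[mode: pulse, freq: 18, channel: 14]: mode is pulse, freq = 18 — fails this test, so Negative.

Negative, Positive, Negative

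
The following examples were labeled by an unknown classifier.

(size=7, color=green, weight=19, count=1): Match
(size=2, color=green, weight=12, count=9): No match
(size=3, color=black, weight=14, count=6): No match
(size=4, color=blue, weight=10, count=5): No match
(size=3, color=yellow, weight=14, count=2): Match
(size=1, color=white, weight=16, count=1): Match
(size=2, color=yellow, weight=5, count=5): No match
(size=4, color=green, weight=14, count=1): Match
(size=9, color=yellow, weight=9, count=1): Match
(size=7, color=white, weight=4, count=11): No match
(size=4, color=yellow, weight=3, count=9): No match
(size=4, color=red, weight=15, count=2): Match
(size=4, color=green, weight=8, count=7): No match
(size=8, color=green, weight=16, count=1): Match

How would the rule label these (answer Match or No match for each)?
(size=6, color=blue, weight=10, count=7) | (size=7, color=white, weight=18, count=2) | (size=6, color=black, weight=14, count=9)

No match, Match, No match

The pattern is that an item is 'Match' exactly when: count ≤ 2.
(size=6, color=blue, weight=10, count=7): count = 7 — doesn't qualify, so No match. (size=7, color=white, weight=18, count=2): count = 2 — checks out, so Match. (size=6, color=black, weight=14, count=9): count = 9 — doesn't qualify, so No match.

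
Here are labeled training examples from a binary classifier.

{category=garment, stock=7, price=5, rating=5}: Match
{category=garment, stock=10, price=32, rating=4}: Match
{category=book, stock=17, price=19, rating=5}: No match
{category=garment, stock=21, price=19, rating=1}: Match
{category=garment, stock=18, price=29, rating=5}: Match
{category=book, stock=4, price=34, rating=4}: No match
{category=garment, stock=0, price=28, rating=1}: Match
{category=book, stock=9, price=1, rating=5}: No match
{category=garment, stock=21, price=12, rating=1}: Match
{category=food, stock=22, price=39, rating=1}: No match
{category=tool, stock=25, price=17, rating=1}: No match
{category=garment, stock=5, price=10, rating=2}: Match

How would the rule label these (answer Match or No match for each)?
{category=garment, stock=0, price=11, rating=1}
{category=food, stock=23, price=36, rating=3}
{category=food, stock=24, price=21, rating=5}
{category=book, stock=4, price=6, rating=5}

Comparing the two groups points to one rule — category is garment.
{category=garment, stock=0, price=11, rating=1} — category is garment, hence Match.
{category=food, stock=23, price=36, rating=3} — category is food, hence No match.
{category=food, stock=24, price=21, rating=5} — category is food, hence No match.
{category=book, stock=4, price=6, rating=5} — category is book, hence No match.

Match, No match, No match, No match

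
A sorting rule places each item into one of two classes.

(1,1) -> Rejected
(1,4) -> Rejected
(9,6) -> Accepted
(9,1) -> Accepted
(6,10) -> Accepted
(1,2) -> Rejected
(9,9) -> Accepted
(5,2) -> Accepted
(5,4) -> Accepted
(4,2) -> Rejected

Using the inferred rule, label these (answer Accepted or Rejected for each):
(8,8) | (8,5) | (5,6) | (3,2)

Accepted, Accepted, Accepted, Rejected

The distinguishing property — sum ≥ 7 — holds for all the 'Accepted' cases and none of the 'Rejected' cases.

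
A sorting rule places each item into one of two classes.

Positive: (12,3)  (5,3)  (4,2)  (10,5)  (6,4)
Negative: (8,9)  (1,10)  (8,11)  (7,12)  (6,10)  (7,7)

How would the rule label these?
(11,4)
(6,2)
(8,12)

The rule appears to be: first > second.
(11,4): 11 > 4 — fits, so Positive.
(6,2): 6 > 2 — fits, so Positive.
(8,12): 8 < 12 — fails this test, so Negative.

Positive, Positive, Negative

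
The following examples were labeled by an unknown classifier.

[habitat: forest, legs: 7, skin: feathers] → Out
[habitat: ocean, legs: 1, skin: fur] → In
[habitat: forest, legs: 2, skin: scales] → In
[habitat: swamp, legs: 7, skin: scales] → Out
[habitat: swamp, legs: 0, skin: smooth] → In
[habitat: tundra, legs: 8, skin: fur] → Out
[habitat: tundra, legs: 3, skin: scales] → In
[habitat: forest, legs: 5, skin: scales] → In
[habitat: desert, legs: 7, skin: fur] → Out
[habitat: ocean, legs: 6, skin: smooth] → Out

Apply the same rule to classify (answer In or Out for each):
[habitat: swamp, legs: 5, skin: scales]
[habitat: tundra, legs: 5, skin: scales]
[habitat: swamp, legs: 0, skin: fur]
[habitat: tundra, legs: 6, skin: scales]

In, In, In, Out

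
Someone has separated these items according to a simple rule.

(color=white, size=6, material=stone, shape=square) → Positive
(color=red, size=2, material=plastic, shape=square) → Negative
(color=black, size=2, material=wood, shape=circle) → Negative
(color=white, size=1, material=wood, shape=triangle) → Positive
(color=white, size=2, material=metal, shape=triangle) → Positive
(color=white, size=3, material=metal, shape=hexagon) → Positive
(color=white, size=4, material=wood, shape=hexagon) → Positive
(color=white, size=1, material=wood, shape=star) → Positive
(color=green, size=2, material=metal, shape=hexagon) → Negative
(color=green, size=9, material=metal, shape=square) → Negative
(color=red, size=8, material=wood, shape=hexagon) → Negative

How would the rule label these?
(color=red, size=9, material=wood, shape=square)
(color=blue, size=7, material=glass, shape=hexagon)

Negative, Negative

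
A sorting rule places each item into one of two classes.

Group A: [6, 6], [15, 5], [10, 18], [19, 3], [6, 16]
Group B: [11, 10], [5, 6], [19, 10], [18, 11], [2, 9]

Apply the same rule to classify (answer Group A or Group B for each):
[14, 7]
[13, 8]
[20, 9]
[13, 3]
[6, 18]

Group B, Group B, Group B, Group A, Group A

A rule that fits every label: sum is even — true of each 'Group A' example, false of each 'Group B' one.
[14, 7] — 14+7 = 21, hence Group B. [13, 8] — 13+8 = 21, hence Group B. [20, 9] — 20+9 = 29, hence Group B. [13, 3] — 13+3 = 16, hence Group A. [6, 18] — 6+18 = 24, hence Group A.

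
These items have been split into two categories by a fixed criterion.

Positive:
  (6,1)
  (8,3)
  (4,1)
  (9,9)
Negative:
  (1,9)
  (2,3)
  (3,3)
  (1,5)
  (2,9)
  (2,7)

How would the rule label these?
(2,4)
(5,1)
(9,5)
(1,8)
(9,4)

The classifier is using: first ≥ 4.

Negative, Positive, Positive, Negative, Positive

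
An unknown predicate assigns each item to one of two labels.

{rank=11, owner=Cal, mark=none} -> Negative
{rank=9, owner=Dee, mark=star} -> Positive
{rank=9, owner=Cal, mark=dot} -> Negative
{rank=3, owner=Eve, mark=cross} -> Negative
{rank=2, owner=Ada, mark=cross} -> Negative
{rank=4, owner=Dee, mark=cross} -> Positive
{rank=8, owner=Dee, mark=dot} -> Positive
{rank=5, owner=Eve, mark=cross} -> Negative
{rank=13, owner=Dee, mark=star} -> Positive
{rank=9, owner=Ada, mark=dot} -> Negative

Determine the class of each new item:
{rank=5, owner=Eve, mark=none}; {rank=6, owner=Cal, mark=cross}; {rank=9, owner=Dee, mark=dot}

Negative, Negative, Positive

Looking at the examples, the only property every 'Positive' case has and every 'Negative' case lacks is: owner is Dee.
{rank=5, owner=Eve, mark=none} → owner is Eve → Negative. {rank=6, owner=Cal, mark=cross} → owner is Cal → Negative. {rank=9, owner=Dee, mark=dot} → owner is Dee → Positive.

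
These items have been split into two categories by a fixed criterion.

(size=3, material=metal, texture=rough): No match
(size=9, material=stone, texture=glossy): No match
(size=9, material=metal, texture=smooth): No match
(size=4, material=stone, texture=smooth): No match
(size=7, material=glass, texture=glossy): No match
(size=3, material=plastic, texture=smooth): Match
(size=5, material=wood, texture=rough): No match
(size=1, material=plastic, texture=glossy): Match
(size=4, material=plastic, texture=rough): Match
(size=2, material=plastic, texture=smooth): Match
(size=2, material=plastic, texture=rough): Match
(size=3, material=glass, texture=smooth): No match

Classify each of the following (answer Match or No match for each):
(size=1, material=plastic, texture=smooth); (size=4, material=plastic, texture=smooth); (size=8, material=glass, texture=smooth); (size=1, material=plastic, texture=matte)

Match, Match, No match, Match

One predicate separates the groups cleanly: material is plastic.
Match: (size=1, material=plastic, texture=smooth), since material is plastic.
Match: (size=4, material=plastic, texture=smooth), since material is plastic.
No match: (size=8, material=glass, texture=smooth), since material is glass.
Match: (size=1, material=plastic, texture=matte), since material is plastic.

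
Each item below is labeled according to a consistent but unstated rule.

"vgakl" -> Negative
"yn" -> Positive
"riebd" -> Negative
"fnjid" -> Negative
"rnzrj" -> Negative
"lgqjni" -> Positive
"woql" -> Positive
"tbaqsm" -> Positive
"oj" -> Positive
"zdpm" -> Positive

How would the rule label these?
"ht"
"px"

Positive, Positive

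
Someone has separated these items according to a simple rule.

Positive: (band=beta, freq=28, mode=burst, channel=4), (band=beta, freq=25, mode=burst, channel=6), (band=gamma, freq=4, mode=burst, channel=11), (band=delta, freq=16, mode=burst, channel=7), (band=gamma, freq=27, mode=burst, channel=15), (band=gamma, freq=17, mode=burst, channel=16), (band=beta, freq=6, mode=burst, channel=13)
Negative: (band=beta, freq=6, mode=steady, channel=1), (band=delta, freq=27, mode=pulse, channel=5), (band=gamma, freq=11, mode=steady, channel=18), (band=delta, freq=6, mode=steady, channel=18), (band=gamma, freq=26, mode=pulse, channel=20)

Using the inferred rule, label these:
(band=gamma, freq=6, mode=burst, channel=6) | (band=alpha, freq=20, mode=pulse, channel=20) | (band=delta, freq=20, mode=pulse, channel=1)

Positive, Negative, Negative

The rule appears to be: mode is burst.
(band=gamma, freq=6, mode=burst, channel=6): Positive (mode is burst). (band=alpha, freq=20, mode=pulse, channel=20): Negative (mode is pulse). (band=delta, freq=20, mode=pulse, channel=1): Negative (mode is pulse).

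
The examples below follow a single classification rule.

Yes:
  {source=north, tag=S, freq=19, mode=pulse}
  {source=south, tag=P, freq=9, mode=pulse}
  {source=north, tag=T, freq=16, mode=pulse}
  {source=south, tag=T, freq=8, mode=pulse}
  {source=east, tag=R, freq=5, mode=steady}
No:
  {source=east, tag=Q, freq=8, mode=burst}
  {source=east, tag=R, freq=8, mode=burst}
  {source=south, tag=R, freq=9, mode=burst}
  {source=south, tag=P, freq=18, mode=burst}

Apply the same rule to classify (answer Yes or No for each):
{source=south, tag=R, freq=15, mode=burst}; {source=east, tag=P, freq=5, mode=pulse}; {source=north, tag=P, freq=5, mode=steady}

No, Yes, Yes

One predicate separates the groups cleanly: mode is not burst.
{source=south, tag=R, freq=15, mode=burst}: mode is burst — fails this test, so No.
{source=east, tag=P, freq=5, mode=pulse}: mode is pulse — qualifies, so Yes.
{source=north, tag=P, freq=5, mode=steady}: mode is steady — qualifies, so Yes.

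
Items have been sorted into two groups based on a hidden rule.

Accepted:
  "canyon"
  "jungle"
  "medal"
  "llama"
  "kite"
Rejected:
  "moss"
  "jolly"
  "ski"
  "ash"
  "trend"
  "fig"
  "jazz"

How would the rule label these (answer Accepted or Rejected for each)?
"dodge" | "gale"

The simplest hypothesis consistent with all the labels is: has ≥ 2 vowels.
"dodge" → 2 vowels → Accepted.
"gale" → 2 vowels → Accepted.

Accepted, Accepted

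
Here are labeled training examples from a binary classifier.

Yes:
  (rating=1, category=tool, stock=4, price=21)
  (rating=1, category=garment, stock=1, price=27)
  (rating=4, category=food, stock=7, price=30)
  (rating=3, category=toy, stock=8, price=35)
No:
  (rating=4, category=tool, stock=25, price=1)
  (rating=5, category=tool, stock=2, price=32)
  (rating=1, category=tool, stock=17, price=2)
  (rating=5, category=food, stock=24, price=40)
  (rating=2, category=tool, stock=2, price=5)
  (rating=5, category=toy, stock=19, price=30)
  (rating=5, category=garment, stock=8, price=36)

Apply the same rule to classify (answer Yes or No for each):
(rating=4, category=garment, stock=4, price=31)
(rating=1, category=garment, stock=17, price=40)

Yes, Yes

The simplest hypothesis consistent with all the labels is: price ≥ 21 AND rating ≤ 4.
(rating=4, category=garment, stock=4, price=31) — price = 31, rating = 4, hence Yes.
(rating=1, category=garment, stock=17, price=40) — price = 40, rating = 1, hence Yes.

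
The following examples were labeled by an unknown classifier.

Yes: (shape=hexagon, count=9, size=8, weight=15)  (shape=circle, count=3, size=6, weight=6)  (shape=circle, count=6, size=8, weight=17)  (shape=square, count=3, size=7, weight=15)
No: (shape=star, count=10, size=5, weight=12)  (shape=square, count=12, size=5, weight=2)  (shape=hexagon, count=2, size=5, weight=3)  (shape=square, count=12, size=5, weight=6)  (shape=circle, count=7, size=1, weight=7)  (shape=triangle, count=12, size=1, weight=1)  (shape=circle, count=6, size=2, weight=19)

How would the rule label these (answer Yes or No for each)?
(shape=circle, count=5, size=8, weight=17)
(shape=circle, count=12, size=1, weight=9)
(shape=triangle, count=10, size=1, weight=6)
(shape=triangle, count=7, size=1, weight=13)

Yes, No, No, No

One predicate separates the groups cleanly: size ≥ 6.
Yes: (shape=circle, count=5, size=8, weight=17), since size = 8. No: (shape=circle, count=12, size=1, weight=9), since size = 1. No: (shape=triangle, count=10, size=1, weight=6), since size = 1. No: (shape=triangle, count=7, size=1, weight=13), since size = 1.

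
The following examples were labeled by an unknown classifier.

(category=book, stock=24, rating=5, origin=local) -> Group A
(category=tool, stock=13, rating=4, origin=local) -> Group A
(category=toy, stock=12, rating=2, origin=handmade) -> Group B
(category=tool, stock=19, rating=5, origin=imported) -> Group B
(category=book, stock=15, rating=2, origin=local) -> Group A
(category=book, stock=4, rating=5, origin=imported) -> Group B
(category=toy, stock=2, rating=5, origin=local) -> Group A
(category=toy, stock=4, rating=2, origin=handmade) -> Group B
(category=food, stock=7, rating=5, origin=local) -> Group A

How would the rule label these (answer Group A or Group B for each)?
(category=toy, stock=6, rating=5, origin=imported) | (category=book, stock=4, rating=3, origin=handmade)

Group B, Group B

The classifier is using: origin is local.
(category=toy, stock=6, rating=5, origin=imported): Group B (origin is imported).
(category=book, stock=4, rating=3, origin=handmade): Group B (origin is handmade).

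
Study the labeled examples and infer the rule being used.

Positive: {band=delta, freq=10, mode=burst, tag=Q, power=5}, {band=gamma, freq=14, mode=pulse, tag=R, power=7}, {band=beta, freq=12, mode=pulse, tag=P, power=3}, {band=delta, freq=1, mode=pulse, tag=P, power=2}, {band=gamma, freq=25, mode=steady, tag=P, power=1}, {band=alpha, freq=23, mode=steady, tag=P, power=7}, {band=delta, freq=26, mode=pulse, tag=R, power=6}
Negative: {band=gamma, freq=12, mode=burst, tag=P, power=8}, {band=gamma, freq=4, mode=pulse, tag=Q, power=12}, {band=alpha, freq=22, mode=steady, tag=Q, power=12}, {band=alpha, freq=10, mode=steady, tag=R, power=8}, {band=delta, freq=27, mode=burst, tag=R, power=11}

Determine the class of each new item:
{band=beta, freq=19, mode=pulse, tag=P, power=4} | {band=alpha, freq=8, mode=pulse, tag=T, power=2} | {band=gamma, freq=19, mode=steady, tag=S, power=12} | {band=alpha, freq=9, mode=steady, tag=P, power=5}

Positive, Positive, Negative, Positive

All 'Positive' examples share one property — power ≤ 7 — and every 'Negative' example lacks it.
{band=beta, freq=19, mode=pulse, tag=P, power=4} → power = 4 → Positive. {band=alpha, freq=8, mode=pulse, tag=T, power=2} → power = 2 → Positive. {band=gamma, freq=19, mode=steady, tag=S, power=12} → power = 12 → Negative. {band=alpha, freq=9, mode=steady, tag=P, power=5} → power = 5 → Positive.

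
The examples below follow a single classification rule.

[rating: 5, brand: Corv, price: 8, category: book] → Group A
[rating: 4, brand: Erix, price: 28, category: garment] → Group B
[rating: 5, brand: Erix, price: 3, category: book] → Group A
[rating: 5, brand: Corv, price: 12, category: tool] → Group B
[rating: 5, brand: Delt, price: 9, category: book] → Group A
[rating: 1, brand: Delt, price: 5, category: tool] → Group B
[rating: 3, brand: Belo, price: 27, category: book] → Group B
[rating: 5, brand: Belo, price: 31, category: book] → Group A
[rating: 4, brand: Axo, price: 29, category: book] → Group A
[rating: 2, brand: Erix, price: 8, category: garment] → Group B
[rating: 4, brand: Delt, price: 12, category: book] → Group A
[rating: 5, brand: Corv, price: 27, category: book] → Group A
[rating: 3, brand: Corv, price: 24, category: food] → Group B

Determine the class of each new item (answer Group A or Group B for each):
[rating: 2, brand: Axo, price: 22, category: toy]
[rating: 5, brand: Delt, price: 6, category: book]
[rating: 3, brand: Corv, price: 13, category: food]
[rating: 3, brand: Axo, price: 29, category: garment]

The common property of the 'Group A' items is: category is book AND rating ≥ 4. No 'Group B' item has it.
[rating: 2, brand: Axo, price: 22, category: toy] → category is toy, rating = 2 → Group B.
[rating: 5, brand: Delt, price: 6, category: book] → category is book, rating = 5 → Group A.
[rating: 3, brand: Corv, price: 13, category: food] → category is food, rating = 3 → Group B.
[rating: 3, brand: Axo, price: 29, category: garment] → category is garment, rating = 3 → Group B.

Group B, Group A, Group B, Group B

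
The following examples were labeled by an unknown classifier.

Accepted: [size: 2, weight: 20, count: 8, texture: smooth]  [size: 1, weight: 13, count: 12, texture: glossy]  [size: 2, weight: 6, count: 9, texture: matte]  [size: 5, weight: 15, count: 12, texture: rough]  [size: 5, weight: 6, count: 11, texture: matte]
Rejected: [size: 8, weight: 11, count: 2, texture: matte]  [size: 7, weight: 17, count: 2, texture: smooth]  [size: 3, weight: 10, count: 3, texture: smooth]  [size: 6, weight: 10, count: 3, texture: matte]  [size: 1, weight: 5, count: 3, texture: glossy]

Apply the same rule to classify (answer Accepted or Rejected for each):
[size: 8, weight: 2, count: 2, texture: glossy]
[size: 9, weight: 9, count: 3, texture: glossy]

One predicate separates the groups cleanly: count ≥ 8.
[size: 8, weight: 2, count: 2, texture: glossy]: Rejected (count = 2). [size: 9, weight: 9, count: 3, texture: glossy]: Rejected (count = 3).

Rejected, Rejected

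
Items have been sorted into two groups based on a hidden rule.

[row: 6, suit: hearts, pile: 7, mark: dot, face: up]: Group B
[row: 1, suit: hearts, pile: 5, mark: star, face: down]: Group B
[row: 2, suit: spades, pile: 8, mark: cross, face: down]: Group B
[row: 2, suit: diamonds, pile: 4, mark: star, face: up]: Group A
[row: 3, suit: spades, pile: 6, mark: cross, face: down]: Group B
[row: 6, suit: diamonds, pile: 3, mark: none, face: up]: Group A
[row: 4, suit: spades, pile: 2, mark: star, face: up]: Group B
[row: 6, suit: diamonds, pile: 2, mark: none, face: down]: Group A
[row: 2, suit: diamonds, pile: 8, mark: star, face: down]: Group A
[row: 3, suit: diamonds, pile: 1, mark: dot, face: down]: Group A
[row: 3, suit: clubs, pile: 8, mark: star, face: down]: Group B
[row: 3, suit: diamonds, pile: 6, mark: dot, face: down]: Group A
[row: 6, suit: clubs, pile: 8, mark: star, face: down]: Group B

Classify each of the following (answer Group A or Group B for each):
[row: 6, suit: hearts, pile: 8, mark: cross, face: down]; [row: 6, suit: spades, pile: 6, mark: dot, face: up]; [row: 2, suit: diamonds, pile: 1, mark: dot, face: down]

The distinguishing property — suit is diamonds — holds for all the 'Group A' cases and none of the 'Group B' cases.
[row: 6, suit: hearts, pile: 8, mark: cross, face: down]: suit is hearts, fails the rule → Group B.
[row: 6, suit: spades, pile: 6, mark: dot, face: up]: suit is spades, fails the rule → Group B.
[row: 2, suit: diamonds, pile: 1, mark: dot, face: down]: suit is diamonds, meets the rule → Group A.

Group B, Group B, Group A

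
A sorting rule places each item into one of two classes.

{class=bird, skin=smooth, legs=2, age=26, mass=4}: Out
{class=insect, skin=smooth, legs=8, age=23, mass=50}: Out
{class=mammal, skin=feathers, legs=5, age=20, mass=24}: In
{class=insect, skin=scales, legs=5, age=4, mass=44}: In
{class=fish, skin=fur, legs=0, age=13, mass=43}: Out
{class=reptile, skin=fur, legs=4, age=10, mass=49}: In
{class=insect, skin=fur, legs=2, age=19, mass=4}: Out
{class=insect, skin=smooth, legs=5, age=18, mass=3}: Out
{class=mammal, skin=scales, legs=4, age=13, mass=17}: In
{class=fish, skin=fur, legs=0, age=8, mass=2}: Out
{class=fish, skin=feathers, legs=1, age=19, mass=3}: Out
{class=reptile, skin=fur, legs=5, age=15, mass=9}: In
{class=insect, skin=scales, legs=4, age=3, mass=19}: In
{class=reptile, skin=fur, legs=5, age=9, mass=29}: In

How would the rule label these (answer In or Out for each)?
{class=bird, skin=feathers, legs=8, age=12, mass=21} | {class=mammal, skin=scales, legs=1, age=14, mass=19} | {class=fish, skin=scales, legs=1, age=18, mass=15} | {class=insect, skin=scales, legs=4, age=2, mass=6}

One predicate separates the groups cleanly: skin is not smooth AND legs ≥ 4.
{class=bird, skin=feathers, legs=8, age=12, mass=21}: In (skin is feathers, legs = 8).
{class=mammal, skin=scales, legs=1, age=14, mass=19}: Out (skin is scales, legs = 1).
{class=fish, skin=scales, legs=1, age=18, mass=15}: Out (skin is scales, legs = 1).
{class=insect, skin=scales, legs=4, age=2, mass=6}: In (skin is scales, legs = 4).

In, Out, Out, In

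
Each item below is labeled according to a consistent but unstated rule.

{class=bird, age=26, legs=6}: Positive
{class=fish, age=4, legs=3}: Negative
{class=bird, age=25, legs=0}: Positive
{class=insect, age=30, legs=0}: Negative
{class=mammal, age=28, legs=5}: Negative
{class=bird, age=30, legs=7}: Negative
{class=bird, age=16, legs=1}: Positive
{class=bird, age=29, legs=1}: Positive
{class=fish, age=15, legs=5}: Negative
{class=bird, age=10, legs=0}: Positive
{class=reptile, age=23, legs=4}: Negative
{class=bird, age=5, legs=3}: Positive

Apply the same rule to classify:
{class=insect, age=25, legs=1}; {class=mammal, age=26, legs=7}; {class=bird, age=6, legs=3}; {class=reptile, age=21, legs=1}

Negative, Negative, Positive, Negative

'Positive' ⟺ class is bird AND age ≤ 29.
{class=insect, age=25, legs=1} → class is insect, age = 25 → Negative. {class=mammal, age=26, legs=7} → class is mammal, age = 26 → Negative. {class=bird, age=6, legs=3} → class is bird, age = 6 → Positive. {class=reptile, age=21, legs=1} → class is reptile, age = 21 → Negative.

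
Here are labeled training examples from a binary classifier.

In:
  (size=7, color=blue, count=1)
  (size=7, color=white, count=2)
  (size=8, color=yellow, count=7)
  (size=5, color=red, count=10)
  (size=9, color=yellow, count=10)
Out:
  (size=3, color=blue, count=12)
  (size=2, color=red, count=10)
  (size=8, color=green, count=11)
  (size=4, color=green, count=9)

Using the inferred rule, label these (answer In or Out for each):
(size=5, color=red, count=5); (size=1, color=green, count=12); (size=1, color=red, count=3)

The simplest hypothesis consistent with all the labels is: count ≤ 10 AND size ≥ 5.
(size=5, color=red, count=5): count = 5, size = 5 — fits, so In. (size=1, color=green, count=12): count = 12, size = 1 — fails this test, so Out. (size=1, color=red, count=3): count = 3, size = 1 — fails this test, so Out.

In, Out, Out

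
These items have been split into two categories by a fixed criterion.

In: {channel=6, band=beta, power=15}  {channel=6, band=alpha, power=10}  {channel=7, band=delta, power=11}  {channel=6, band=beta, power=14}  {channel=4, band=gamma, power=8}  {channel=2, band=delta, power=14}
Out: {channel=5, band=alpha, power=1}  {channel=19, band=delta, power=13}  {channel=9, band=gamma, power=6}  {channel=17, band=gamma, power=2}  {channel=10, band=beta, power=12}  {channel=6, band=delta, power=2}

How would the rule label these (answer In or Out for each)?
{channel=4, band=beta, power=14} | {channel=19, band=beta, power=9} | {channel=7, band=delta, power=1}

In, Out, Out

All 'In' examples share one property — channel ≤ 7 AND power ≥ 6 — and every 'Out' example lacks it.
{channel=4, band=beta, power=14}: In (channel = 4, power = 14).
{channel=19, band=beta, power=9}: Out (channel = 19, power = 9).
{channel=7, band=delta, power=1}: Out (channel = 7, power = 1).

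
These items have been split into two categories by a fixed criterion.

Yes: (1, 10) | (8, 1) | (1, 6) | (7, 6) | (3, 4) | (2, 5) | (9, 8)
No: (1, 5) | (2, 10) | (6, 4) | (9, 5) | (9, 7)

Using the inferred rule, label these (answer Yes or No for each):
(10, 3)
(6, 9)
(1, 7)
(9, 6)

Yes, Yes, No, Yes

The simplest hypothesis consistent with all the labels is: sum is odd.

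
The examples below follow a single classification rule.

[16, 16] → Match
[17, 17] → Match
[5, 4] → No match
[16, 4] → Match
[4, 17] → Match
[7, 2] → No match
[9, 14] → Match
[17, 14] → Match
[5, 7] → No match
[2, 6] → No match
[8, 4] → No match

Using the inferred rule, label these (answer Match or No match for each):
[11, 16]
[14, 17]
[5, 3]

Match, Match, No match

The classifier is using: sum ≥ 20.
[11, 16]: 11+16 = 27 — passes, so Match.
[14, 17]: 14+17 = 31 — passes, so Match.
[5, 3]: 5+3 = 8 — does not pass, so No match.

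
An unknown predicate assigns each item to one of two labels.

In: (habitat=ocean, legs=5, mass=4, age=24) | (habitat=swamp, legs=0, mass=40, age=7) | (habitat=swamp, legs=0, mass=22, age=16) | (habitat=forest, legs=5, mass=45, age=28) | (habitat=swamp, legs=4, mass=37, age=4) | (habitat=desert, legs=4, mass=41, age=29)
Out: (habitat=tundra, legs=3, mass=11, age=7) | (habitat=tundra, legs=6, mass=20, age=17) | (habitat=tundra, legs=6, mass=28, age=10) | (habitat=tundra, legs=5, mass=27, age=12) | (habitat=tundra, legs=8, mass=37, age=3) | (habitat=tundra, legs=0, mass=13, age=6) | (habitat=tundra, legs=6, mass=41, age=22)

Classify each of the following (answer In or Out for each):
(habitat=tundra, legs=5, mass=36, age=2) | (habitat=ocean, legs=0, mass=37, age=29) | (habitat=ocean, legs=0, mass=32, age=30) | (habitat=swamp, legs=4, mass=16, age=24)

The distinguishing property — habitat is not tundra — holds for all the 'In' cases and none of the 'Out' cases.
(habitat=tundra, legs=5, mass=36, age=2): habitat is tundra, fails this test → Out.
(habitat=ocean, legs=0, mass=37, age=29): habitat is ocean, satisfies this → In.
(habitat=ocean, legs=0, mass=32, age=30): habitat is ocean, satisfies this → In.
(habitat=swamp, legs=4, mass=16, age=24): habitat is swamp, satisfies this → In.

Out, In, In, In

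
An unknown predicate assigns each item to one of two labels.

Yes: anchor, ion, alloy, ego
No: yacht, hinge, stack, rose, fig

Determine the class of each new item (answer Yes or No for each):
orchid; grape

Yes, No

All 'Yes' examples share one property — starts with a vowel — and every 'No' example lacks it.
orchid: starts with 'o' — has this property, so Yes.
grape: starts with 'g' — doesn't match, so No.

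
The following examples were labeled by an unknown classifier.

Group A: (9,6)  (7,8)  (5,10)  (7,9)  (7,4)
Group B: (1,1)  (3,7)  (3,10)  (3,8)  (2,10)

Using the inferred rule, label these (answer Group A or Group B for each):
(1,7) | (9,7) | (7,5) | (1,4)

The simplest hypothesis consistent with all the labels is: first ≥ 4.
(1,7): first 1 — doesn't qualify, so Group B.
(9,7): first 9 — has this property, so Group A.
(7,5): first 7 — has this property, so Group A.
(1,4): first 1 — doesn't qualify, so Group B.

Group B, Group A, Group A, Group B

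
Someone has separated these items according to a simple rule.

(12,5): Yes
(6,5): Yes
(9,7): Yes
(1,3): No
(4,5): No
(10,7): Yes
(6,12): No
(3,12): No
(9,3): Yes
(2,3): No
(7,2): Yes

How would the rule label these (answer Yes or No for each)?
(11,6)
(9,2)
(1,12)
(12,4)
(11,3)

The pattern is that an item is 'Yes' exactly when: first > second.
Yes: (11,6), since 11 > 6.
Yes: (9,2), since 9 > 2.
No: (1,12), since 1 < 12.
Yes: (12,4), since 12 > 4.
Yes: (11,3), since 11 > 3.

Yes, Yes, No, Yes, Yes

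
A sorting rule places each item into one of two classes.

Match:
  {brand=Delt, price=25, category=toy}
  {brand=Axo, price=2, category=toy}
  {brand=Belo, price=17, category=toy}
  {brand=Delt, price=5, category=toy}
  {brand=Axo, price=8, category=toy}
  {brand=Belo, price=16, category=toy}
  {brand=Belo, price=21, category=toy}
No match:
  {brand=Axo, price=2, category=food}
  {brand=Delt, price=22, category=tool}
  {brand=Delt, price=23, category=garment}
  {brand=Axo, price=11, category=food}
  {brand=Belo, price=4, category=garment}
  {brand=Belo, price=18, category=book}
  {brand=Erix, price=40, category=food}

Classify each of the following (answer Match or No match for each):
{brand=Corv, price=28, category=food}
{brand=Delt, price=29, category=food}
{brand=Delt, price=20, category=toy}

The distinguishing property — category is toy — holds for all the 'Match' cases and none of the 'No match' cases.

No match, No match, Match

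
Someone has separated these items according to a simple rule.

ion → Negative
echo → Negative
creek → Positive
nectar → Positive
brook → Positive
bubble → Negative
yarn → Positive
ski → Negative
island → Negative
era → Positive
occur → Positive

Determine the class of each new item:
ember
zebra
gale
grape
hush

Rule: contains 'r'. This holds for each 'Positive' example and fails for each 'Negative' one.
ember: Positive (has 'r').
zebra: Positive (has 'r').
gale: Negative (no 'r').
grape: Positive (has 'r').
hush: Negative (no 'r').

Positive, Positive, Negative, Positive, Negative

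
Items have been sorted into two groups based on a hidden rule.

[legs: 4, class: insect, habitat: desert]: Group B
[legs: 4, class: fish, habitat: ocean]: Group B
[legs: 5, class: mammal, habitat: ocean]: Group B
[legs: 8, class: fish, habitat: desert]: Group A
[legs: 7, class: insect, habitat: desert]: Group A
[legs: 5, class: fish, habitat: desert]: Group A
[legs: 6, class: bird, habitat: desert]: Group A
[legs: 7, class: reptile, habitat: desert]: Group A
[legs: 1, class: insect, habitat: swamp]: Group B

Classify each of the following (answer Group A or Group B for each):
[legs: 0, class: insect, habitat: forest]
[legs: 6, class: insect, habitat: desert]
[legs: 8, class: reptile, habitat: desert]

Group B, Group A, Group A

The simplest hypothesis consistent with all the labels is: habitat is desert AND legs ≥ 5.
[legs: 0, class: insect, habitat: forest]: Group B (habitat is forest, legs = 0).
[legs: 6, class: insect, habitat: desert]: Group A (habitat is desert, legs = 6).
[legs: 8, class: reptile, habitat: desert]: Group A (habitat is desert, legs = 8).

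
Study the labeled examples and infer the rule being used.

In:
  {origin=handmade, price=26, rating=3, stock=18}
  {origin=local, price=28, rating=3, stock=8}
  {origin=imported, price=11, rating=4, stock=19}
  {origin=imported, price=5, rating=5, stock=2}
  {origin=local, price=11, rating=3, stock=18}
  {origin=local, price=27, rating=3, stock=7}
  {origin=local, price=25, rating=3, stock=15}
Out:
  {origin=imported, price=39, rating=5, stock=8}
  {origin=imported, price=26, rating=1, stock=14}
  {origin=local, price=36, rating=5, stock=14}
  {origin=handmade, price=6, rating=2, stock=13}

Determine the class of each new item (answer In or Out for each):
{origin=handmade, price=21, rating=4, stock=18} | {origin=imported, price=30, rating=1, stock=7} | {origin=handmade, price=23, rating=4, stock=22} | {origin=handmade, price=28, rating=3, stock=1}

The pattern is that an item is 'In' exactly when: rating ≥ 3 AND price ≤ 28.

In, Out, In, In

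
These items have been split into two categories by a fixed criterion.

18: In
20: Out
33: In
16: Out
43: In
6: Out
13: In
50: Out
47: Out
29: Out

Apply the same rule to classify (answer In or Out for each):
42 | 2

Every 'In' example satisfies: ≡ 3 (mod 5). None of the 'Out' examples do.
42: Out (42 mod 5 = 2).
2: Out (2 mod 5 = 2).

Out, Out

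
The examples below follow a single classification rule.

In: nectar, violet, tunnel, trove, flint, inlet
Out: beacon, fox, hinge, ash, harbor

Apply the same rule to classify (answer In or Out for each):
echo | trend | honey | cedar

The common property of the 'In' items is: contains 't'. No 'Out' item has it.
Out: echo, since no 't'.
In: trend, since has 't'.
Out: honey, since no 't'.
Out: cedar, since no 't'.

Out, In, Out, Out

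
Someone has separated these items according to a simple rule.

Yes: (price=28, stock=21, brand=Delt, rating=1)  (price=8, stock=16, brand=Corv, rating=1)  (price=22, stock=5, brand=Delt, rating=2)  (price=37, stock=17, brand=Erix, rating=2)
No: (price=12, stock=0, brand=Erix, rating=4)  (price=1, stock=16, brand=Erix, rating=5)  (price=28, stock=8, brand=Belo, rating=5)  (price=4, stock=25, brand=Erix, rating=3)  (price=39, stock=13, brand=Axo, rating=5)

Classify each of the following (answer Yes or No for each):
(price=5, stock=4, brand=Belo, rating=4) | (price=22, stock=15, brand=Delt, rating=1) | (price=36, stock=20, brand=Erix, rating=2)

All 'Yes' examples share one property — rating ≤ 2 — and every 'No' example lacks it.
(price=5, stock=4, brand=Belo, rating=4): No (rating = 4). (price=22, stock=15, brand=Delt, rating=1): Yes (rating = 1). (price=36, stock=20, brand=Erix, rating=2): Yes (rating = 2).

No, Yes, Yes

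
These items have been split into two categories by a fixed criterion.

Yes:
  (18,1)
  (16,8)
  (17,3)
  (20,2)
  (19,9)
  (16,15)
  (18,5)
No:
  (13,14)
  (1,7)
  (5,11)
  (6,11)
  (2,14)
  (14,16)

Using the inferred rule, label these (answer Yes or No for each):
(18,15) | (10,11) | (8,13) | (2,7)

The distinguishing property — first > second — holds for all the 'Yes' cases and none of the 'No' cases.
Yes: (18,15), since 18 > 15. No: (10,11), since 10 < 11. No: (8,13), since 8 < 13. No: (2,7), since 2 < 7.

Yes, No, No, No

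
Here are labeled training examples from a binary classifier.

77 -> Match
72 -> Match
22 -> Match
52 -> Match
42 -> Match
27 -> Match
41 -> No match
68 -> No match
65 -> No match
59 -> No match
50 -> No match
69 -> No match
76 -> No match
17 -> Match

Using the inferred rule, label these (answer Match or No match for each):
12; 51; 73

Match, No match, No match

The classifier is using: ≡ 2 (mod 5).
12 — 12 mod 5 = 2, hence Match.
51 — 51 mod 5 = 1, hence No match.
73 — 73 mod 5 = 3, hence No match.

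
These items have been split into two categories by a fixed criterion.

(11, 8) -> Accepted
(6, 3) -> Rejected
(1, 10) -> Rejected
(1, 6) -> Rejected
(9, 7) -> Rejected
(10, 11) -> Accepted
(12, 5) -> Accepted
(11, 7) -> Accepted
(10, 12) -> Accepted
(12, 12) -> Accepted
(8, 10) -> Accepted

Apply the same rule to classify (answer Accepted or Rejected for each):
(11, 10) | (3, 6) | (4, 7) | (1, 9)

Accepted, Rejected, Rejected, Rejected

Rule: sum ≥ 17. This holds for each 'Accepted' example and fails for each 'Rejected' one.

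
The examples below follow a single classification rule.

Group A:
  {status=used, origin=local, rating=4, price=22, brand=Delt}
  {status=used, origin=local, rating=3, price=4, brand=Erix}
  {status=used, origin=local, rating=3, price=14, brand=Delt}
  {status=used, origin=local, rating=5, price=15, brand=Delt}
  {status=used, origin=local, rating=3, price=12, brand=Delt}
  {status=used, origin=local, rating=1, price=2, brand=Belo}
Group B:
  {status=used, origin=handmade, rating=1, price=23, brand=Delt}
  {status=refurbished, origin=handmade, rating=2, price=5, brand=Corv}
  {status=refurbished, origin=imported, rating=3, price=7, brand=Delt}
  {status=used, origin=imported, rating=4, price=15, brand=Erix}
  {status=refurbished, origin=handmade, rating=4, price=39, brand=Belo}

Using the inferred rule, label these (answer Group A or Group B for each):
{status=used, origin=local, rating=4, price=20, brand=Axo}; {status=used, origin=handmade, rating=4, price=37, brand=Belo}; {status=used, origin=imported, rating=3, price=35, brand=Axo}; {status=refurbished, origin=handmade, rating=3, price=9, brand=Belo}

Group A, Group B, Group B, Group B

A rule that fits every label: origin is local — true of each 'Group A' example, false of each 'Group B' one.
{status=used, origin=local, rating=4, price=20, brand=Axo} → origin is local → Group A.
{status=used, origin=handmade, rating=4, price=37, brand=Belo} → origin is handmade → Group B.
{status=used, origin=imported, rating=3, price=35, brand=Axo} → origin is imported → Group B.
{status=refurbished, origin=handmade, rating=3, price=9, brand=Belo} → origin is handmade → Group B.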